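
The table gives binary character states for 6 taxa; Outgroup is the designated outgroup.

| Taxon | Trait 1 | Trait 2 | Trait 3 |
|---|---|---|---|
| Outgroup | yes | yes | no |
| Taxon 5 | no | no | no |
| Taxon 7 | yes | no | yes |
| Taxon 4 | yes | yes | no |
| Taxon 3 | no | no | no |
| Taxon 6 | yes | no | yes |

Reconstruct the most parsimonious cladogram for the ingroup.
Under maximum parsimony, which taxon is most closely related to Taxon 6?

Taxon 7

Character polarity is set by the outgroup: the derived state is whichever differs from the outgroup's state, so for Trait 1, Trait 2 the derived state is 'no', and for the remaining characters it is 'yes'.
Trait 1 (derived state 'no') is shared by Taxon 3 and Taxon 5 — a synapomorphy uniting that clade.
Trait 2: derived state 'no' in Taxon 3, Taxon 5, Taxon 6, and Taxon 7 only — synapomorphy for {Taxon 3, Taxon 5, Taxon 6, Taxon 7}.
Only Taxon 6 and Taxon 7 show the derived state 'yes' for Trait 3, supporting them as a clade.
Most parsimonious ingroup topology: (((Taxon 5,Taxon 3),(Taxon 7,Taxon 6)),Taxon 4).
Taxon 6 and Taxon 7 form a cherry on this tree, so they are sister taxa.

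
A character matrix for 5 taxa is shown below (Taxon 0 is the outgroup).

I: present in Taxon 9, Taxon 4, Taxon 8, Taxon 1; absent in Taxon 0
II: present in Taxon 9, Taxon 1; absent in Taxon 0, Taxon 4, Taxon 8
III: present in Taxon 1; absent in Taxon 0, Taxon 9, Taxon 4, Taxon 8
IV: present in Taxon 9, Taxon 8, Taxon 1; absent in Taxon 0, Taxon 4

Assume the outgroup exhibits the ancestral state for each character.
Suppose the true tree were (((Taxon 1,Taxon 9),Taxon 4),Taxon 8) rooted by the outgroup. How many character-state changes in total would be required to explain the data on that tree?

5

Map each character onto (((Taxon 1,Taxon 9),Taxon 4),Taxon 8) (rooted by Taxon 0) and count the minimum state changes it requires (Fitch parsimony):
I: 1; II: 1; III: 1; IV: 2.
Total tree length = 5.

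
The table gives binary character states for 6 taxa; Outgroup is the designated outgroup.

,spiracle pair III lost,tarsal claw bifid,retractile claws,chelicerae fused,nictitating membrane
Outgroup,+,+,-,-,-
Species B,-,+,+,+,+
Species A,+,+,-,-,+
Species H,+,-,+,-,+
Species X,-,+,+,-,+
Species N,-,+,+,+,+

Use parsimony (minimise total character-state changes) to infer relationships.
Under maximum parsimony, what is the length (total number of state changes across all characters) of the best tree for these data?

Character polarity is set by the outgroup: the derived state is whichever differs from the outgroup's state, so for spiracle pair III lost, tarsal claw bifid the derived state is '-', and for the remaining characters it is '+'.
spiracle pair III lost (derived state '-') is shared by Species B, Species N, and Species X — a synapomorphy uniting that clade.
tarsal claw bifid: derived state '-' in Species H only — an autapomorphy, so it tells us nothing about relationships among taxa.
retractile claws: derived state '+' in Species B, Species H, Species N, and Species X only — synapomorphy for {Species B, Species H, Species N, Species X}.
Only Species B and Species N show the derived state '+' for chelicerae fused, supporting them as a clade.
All ingroup taxa share the derived state '+' for nictitating membrane; it defines the ingroup but does not resolve relationships within it.
Most parsimonious ingroup topology: ((((Species B,Species N),Species X),Species H),Species A).
Changes per character on this tree: spiracle pair III lost: 1; tarsal claw bifid: 1; retractile claws: 1; chelicerae fused: 1; nictitating membrane: 1.
Total = 5.

5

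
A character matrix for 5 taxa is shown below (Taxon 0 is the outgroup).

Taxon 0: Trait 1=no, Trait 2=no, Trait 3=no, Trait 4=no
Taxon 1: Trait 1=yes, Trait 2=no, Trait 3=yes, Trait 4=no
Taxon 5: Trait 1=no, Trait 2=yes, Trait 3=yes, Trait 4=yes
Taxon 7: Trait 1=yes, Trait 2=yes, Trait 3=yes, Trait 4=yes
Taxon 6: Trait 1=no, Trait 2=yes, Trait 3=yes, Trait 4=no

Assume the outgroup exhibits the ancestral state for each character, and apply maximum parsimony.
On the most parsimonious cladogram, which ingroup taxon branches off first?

Taxon 1

The outgroup has state 'no' for every character, so 'yes' is the derived state throughout.
Trait 1 groups Taxon 1 and Taxon 7, which is incompatible with the clades supported by the remaining characters; treating it as convergent (homoplasy) costs fewer steps than any alternative tree.
Trait 2: derived state 'yes' in Taxon 5, Taxon 6, and Taxon 7 only — synapomorphy for {Taxon 5, Taxon 6, Taxon 7}.
Trait 3 (derived state 'yes') is shared by all ingroup taxa — unites the whole ingroup.
Only Taxon 5 and Taxon 7 show the derived state 'yes' for Trait 4, supporting them as a clade.
Most parsimonious ingroup topology: (Taxon 1,((Taxon 5,Taxon 7),Taxon 6)).
Taxon 1 is sister to the clade containing all other ingroup taxa, so it is the earliest-diverging (most basal) ingroup lineage.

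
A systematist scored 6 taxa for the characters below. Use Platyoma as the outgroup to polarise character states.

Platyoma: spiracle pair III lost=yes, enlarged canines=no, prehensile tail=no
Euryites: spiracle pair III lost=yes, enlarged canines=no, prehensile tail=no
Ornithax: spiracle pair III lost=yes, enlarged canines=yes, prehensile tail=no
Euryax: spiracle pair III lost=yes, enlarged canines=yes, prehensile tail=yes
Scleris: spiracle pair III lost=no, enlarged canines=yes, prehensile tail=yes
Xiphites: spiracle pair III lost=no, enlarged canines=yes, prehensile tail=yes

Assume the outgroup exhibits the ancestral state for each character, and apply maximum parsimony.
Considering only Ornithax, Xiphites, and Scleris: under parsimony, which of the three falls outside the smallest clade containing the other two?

Character polarity is set by the outgroup: the derived state is whichever differs from the outgroup's state, so for spiracle pair III lost the derived state is 'no', and for the remaining characters it is 'yes'.
spiracle pair III lost (derived state 'no') is shared by Scleris and Xiphites — a synapomorphy uniting that clade.
Only Euryax, Ornithax, Scleris, and Xiphites show the derived state 'yes' for enlarged canines, supporting them as a clade.
Only Euryax, Scleris, and Xiphites show the derived state 'yes' for prehensile tail, supporting them as a clade.
Most parsimonious ingroup topology: (Euryites,(Ornithax,(Euryax,(Scleris,Xiphites)))).
Xiphites and Scleris share a more recent common ancestor with each other than either does with Ornithax, so Ornithax is the least closely related of the three.

Ornithax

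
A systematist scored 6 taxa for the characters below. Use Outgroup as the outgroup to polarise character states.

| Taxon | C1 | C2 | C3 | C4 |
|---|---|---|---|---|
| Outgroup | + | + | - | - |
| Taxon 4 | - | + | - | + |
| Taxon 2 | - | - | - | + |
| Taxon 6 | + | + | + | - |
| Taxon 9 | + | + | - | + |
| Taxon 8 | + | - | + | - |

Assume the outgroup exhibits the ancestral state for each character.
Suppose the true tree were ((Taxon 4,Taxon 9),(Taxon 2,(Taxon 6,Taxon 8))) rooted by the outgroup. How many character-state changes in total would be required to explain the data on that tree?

Map each character onto ((Taxon 4,Taxon 9),(Taxon 2,(Taxon 6,Taxon 8))) (rooted by Outgroup) and count the minimum state changes it requires (Fitch parsimony):
C1: 2; C2: 2; C3: 1; C4: 2.
Total tree length = 7.

7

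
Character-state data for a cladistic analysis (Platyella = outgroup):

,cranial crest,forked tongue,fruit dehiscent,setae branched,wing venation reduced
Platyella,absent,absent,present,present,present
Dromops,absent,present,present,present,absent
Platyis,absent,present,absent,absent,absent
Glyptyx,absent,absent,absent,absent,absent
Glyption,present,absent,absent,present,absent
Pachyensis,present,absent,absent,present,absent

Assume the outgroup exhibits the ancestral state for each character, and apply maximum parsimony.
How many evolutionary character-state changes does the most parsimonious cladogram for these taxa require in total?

6

Character polarity is set by the outgroup: the derived state is whichever differs from the outgroup's state, so for fruit dehiscent, setae branched, wing venation reduced the derived state is 'absent', and for the remaining characters it is 'present'.
cranial crest (derived state 'present') is shared by Glyption and Pachyensis — a synapomorphy uniting that clade.
forked tongue (state 'present') occurs in Dromops and Platyis but conflicts with the nesting implied by the other characters — most parsimoniously interpreted as homoplasy.
fruit dehiscent (derived state 'absent') is shared by Glyption, Glyptyx, Pachyensis, and Platyis — a synapomorphy uniting that clade.
setae branched: derived state 'absent' in Glyptyx and Platyis only — synapomorphy for {Glyptyx, Platyis}.
All ingroup taxa share the derived state 'absent' for wing venation reduced; it defines the ingroup but does not resolve relationships within it.
Most parsimonious ingroup topology: (Dromops,((Platyis,Glyptyx),(Glyption,Pachyensis))).
Changes per character on this tree: cranial crest: 1; forked tongue: 2; fruit dehiscent: 1; setae branched: 1; wing venation reduced: 1.
Total = 6.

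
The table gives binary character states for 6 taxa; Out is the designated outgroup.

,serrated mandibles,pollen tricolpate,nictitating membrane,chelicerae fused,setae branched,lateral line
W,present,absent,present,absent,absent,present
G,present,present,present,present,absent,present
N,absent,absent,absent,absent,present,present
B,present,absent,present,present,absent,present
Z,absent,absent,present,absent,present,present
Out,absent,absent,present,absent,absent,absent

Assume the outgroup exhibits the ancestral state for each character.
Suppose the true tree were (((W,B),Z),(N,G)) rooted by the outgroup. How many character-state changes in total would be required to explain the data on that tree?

9

Map each character onto (((W,B),Z),(N,G)) (rooted by Out) and count the minimum state changes it requires (Fitch parsimony):
serrated mandibles: 2; pollen tricolpate: 1; nictitating membrane: 1; chelicerae fused: 2; setae branched: 2; lateral line: 1.
Total tree length = 9.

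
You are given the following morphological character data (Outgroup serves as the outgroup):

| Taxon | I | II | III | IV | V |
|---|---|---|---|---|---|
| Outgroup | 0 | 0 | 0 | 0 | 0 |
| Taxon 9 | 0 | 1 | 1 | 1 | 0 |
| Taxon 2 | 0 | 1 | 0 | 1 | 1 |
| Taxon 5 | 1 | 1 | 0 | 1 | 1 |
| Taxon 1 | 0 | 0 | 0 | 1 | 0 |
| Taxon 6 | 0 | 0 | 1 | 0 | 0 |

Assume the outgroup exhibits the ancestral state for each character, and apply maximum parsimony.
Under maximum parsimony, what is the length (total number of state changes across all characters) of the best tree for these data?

The outgroup has state '0' for every character, so '1' is the derived state throughout.
I (derived state '1') is unique to Taxon 5 (autapomorphy; uninformative for grouping).
II: derived state '1' in Taxon 2, Taxon 5, and Taxon 9 only — synapomorphy for {Taxon 2, Taxon 5, Taxon 9}.
III (state '1') occurs in Taxon 6 and Taxon 9 but conflicts with the nesting implied by the other characters — most parsimoniously interpreted as homoplasy.
IV: derived state '1' in Taxon 1, Taxon 2, Taxon 5, and Taxon 9 only — synapomorphy for {Taxon 1, Taxon 2, Taxon 5, Taxon 9}.
Only Taxon 2 and Taxon 5 show the derived state '1' for V, supporting them as a clade.
Most parsimonious ingroup topology: (((Taxon 9,(Taxon 2,Taxon 5)),Taxon 1),Taxon 6).
Changes per character on this tree: I: 1; II: 1; III: 2; IV: 1; V: 1.
Total = 6.

6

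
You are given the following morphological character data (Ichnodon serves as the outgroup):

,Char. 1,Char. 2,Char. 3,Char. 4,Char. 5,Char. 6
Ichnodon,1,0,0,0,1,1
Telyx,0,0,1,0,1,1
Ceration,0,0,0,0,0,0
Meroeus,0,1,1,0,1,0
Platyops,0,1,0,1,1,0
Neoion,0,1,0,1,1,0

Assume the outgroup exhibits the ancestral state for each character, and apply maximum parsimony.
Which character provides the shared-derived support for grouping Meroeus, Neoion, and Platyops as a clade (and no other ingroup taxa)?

Character polarity is set by the outgroup: the derived state is whichever differs from the outgroup's state, so for Char. 1, Char. 5, Char. 6 the derived state is '0', and for the remaining characters it is '1'.
All ingroup taxa share the derived state '0' for Char. 1; it defines the ingroup but does not resolve relationships within it.
Only Meroeus, Neoion, and Platyops show the derived state '1' for Char. 2, supporting them as a clade.
Char. 3 groups Meroeus and Telyx, which is incompatible with the clades supported by the remaining characters; treating it as convergent (homoplasy) costs fewer steps than any alternative tree.
Char. 4 (derived state '1') is shared by Neoion and Platyops — a synapomorphy uniting that clade.
Char. 5: derived state '0' in Ceration only — an autapomorphy, so it tells us nothing about relationships among taxa.
Char. 6 (derived state '0') is shared by Ceration, Meroeus, Neoion, and Platyops — a synapomorphy uniting that clade.
Most parsimonious ingroup topology: (Telyx,(Ceration,(Meroeus,(Platyops,Neoion)))).
The clade {Meroeus, Neoion, Platyops} is supported by Char. 2: its derived state '1' occurs in exactly those taxa and in no other taxon (including the outgroup).

Char. 2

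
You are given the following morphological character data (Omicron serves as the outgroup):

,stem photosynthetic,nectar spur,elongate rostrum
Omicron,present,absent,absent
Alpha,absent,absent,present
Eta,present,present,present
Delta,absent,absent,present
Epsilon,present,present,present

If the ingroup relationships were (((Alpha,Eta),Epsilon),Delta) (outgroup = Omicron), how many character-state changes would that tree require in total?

Map each character onto (((Alpha,Eta),Epsilon),Delta) (rooted by Omicron) and count the minimum state changes it requires (Fitch parsimony):
stem photosynthetic: 2; nectar spur: 2; elongate rostrum: 1.
Total tree length = 5.

5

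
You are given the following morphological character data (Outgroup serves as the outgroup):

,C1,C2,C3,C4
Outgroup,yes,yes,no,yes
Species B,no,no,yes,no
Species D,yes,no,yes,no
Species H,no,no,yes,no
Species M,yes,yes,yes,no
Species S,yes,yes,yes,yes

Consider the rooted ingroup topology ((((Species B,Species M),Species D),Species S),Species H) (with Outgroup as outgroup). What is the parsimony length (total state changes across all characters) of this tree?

Map each character onto ((((Species B,Species M),Species D),Species S),Species H) (rooted by Outgroup) and count the minimum state changes it requires (Fitch parsimony):
C1: 2; C2: 3; C3: 1; C4: 2.
Total tree length = 8.

8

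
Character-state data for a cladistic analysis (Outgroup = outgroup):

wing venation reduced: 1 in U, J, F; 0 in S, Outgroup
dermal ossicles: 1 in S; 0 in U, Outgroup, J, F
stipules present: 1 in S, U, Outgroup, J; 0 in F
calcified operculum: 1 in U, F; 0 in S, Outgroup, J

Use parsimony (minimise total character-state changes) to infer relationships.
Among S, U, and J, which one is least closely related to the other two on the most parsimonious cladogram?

S

Character polarity is set by the outgroup: the derived state is whichever differs from the outgroup's state, so for stipules present the derived state is '0', and for the remaining characters it is '1'.
wing venation reduced (derived state '1') is shared by F, J, and U — a synapomorphy uniting that clade.
dermal ossicles (derived state '1') is unique to S (autapomorphy; uninformative for grouping).
stipules present: derived state '0' in F only — an autapomorphy, so it tells us nothing about relationships among taxa.
calcified operculum (derived state '1') is shared by F and U — a synapomorphy uniting that clade.
Most parsimonious ingroup topology: (S,((F,U),J)).
U and J share a more recent common ancestor with each other than either does with S, so S is the least closely related of the three.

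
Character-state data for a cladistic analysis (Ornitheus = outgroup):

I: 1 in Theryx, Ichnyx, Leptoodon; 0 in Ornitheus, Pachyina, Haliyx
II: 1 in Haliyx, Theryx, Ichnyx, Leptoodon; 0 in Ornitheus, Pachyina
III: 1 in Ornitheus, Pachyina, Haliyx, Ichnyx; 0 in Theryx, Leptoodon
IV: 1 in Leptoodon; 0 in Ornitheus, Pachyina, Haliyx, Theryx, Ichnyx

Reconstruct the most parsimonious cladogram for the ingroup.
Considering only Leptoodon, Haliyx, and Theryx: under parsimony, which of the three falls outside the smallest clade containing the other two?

Character polarity is set by the outgroup: the derived state is whichever differs from the outgroup's state, so for III the derived state is '0', and for the remaining characters it is '1'.
I: derived state '1' in Ichnyx, Leptoodon, and Theryx only — synapomorphy for {Ichnyx, Leptoodon, Theryx}.
II: derived state '1' in Haliyx, Ichnyx, Leptoodon, and Theryx only — synapomorphy for {Haliyx, Ichnyx, Leptoodon, Theryx}.
III (derived state '0') is shared by Leptoodon and Theryx — a synapomorphy uniting that clade.
IV (derived state '1') is unique to Leptoodon (autapomorphy; uninformative for grouping).
Most parsimonious ingroup topology: (Pachyina,(Haliyx,((Theryx,Leptoodon),Ichnyx))).
Leptoodon and Theryx share a more recent common ancestor with each other than either does with Haliyx, so Haliyx is the least closely related of the three.

Haliyx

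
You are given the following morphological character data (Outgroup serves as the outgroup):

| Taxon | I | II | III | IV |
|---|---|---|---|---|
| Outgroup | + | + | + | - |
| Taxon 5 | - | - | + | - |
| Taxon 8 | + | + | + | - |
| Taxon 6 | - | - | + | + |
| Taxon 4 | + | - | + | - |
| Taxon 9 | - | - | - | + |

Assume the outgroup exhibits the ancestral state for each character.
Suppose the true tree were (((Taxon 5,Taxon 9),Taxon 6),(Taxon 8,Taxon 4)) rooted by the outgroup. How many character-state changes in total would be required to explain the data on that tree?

6

Map each character onto (((Taxon 5,Taxon 9),Taxon 6),(Taxon 8,Taxon 4)) (rooted by Outgroup) and count the minimum state changes it requires (Fitch parsimony):
I: 1; II: 2; III: 1; IV: 2.
Total tree length = 6.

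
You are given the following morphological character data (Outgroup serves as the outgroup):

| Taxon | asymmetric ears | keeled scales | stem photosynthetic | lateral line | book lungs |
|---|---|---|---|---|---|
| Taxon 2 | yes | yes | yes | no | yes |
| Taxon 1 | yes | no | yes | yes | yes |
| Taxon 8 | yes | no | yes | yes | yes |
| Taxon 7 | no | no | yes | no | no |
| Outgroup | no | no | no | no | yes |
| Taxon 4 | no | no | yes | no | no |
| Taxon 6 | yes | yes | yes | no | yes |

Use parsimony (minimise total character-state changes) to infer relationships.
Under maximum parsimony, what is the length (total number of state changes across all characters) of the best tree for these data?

5

Character polarity is set by the outgroup: the derived state is whichever differs from the outgroup's state, so for book lungs the derived state is 'no', and for the remaining characters it is 'yes'.
asymmetric ears (derived state 'yes') is shared by Taxon 1, Taxon 2, Taxon 6, and Taxon 8 — a synapomorphy uniting that clade.
keeled scales: derived state 'yes' in Taxon 2 and Taxon 6 only — synapomorphy for {Taxon 2, Taxon 6}.
stem photosynthetic (derived state 'yes') is shared by all ingroup taxa — unites the whole ingroup.
lateral line: derived state 'yes' in Taxon 1 and Taxon 8 only — synapomorphy for {Taxon 1, Taxon 8}.
book lungs (derived state 'no') is shared by Taxon 4 and Taxon 7 — a synapomorphy uniting that clade.
Most parsimonious ingroup topology: ((Taxon 7,Taxon 4),((Taxon 8,Taxon 1),(Taxon 6,Taxon 2))).
Changes per character on this tree: asymmetric ears: 1; keeled scales: 1; stem photosynthetic: 1; lateral line: 1; book lungs: 1.
Total = 5.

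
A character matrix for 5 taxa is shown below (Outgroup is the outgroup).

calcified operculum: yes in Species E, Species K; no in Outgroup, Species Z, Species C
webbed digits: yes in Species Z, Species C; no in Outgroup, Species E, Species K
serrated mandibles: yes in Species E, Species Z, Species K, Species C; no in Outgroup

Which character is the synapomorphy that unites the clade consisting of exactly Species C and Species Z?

The outgroup has state 'no' for every character, so 'yes' is the derived state throughout.
calcified operculum: derived state 'yes' in Species E and Species K only — synapomorphy for {Species E, Species K}.
webbed digits: derived state 'yes' in Species C and Species Z only — synapomorphy for {Species C, Species Z}.
All ingroup taxa share the derived state 'yes' for serrated mandibles; it defines the ingroup but does not resolve relationships within it.
Most parsimonious ingroup topology: ((Species E,Species K),(Species Z,Species C)).
The clade {Species C, Species Z} is supported by webbed digits: its derived state 'yes' occurs in exactly those taxa and in no other taxon (including the outgroup).

webbed digits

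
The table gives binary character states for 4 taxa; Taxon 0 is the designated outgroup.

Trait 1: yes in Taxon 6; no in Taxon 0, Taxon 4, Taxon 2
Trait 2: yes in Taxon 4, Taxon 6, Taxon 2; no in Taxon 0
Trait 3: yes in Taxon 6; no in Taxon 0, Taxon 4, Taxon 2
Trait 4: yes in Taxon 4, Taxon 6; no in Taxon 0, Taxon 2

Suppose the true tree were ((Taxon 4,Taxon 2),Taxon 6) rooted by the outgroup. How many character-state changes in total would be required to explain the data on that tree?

Map each character onto ((Taxon 4,Taxon 2),Taxon 6) (rooted by Taxon 0) and count the minimum state changes it requires (Fitch parsimony):
Trait 1: 1; Trait 2: 1; Trait 3: 1; Trait 4: 2.
Total tree length = 5.

5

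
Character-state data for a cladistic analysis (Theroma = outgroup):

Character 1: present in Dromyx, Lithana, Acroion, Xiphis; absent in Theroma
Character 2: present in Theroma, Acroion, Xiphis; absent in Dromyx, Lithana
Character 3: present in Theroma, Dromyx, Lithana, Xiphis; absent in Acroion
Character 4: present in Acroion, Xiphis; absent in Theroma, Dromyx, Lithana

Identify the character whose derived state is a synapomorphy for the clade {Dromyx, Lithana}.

Character 2

Character polarity is set by the outgroup: the derived state is whichever differs from the outgroup's state, so for Character 2, Character 3 the derived state is 'absent', and for the remaining characters it is 'present'.
Character 1 (derived state 'present') is shared by all ingroup taxa — unites the whole ingroup.
Character 2: derived state 'absent' in Dromyx and Lithana only — synapomorphy for {Dromyx, Lithana}.
Character 3: derived state 'absent' in Acroion only — an autapomorphy, so it tells us nothing about relationships among taxa.
Only Acroion and Xiphis show the derived state 'present' for Character 4, supporting them as a clade.
Most parsimonious ingroup topology: ((Dromyx,Lithana),(Acroion,Xiphis)).
The clade {Dromyx, Lithana} is supported by Character 2: its derived state 'absent' occurs in exactly those taxa and in no other taxon (including the outgroup).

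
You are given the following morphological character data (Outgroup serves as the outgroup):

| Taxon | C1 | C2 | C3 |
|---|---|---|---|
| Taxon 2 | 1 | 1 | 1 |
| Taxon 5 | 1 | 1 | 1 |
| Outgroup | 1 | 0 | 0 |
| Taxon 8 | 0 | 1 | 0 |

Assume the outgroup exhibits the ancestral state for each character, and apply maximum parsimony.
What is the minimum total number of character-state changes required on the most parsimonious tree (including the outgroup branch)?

3

Character polarity is set by the outgroup: the derived state is whichever differs from the outgroup's state, so for C1 the derived state is '0', and for the remaining characters it is '1'.
C1 (derived state '0') is unique to Taxon 8 (autapomorphy; uninformative for grouping).
C2 (derived state '1') is shared by all ingroup taxa — unites the whole ingroup.
C3: derived state '1' in Taxon 2 and Taxon 5 only — synapomorphy for {Taxon 2, Taxon 5}.
Most parsimonious ingroup topology: (Taxon 8,(Taxon 5,Taxon 2)).
Changes per character on this tree: C1: 1; C2: 1; C3: 1.
Total = 3.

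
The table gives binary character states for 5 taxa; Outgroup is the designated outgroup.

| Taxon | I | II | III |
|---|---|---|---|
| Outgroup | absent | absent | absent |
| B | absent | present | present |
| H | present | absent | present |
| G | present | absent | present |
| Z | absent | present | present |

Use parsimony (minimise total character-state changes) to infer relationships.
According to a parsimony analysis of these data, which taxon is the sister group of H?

G

The outgroup has state 'absent' for every character, so 'present' is the derived state throughout.
Only G and H show the derived state 'present' for I, supporting them as a clade.
II (derived state 'present') is shared by B and Z — a synapomorphy uniting that clade.
All ingroup taxa share the derived state 'present' for III; it defines the ingroup but does not resolve relationships within it.
Most parsimonious ingroup topology: ((B,Z),(G,H)).
H and G form a cherry on this tree, so they are sister taxa.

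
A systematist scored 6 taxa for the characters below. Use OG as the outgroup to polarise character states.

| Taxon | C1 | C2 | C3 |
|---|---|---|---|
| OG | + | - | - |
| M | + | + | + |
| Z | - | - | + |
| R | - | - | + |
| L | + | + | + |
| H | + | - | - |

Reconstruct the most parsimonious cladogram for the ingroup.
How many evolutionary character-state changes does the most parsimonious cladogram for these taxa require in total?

3

Character polarity is set by the outgroup: the derived state is whichever differs from the outgroup's state, so for C1 the derived state is '-', and for the remaining characters it is '+'.
C1: derived state '-' in R and Z only — synapomorphy for {R, Z}.
Only L and M show the derived state '+' for C2, supporting them as a clade.
Only L, M, R, and Z show the derived state '+' for C3, supporting them as a clade.
Most parsimonious ingroup topology: (((M,L),(Z,R)),H).
Changes per character on this tree: C1: 1; C2: 1; C3: 1.
Total = 3.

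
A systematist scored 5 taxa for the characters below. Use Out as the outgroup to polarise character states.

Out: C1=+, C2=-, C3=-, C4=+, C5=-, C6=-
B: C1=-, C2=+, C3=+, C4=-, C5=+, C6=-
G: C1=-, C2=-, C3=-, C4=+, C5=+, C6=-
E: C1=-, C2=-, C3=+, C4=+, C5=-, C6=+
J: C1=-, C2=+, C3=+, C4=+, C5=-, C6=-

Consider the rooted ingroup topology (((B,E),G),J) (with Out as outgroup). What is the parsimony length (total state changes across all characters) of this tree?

9

Map each character onto (((B,E),G),J) (rooted by Out) and count the minimum state changes it requires (Fitch parsimony):
C1: 1; C2: 2; C3: 2; C4: 1; C5: 2; C6: 1.
Total tree length = 9.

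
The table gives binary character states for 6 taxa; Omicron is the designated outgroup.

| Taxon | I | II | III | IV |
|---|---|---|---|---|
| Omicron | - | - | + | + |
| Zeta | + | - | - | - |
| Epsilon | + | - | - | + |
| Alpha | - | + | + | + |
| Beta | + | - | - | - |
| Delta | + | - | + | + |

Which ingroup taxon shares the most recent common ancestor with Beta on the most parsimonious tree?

Character polarity is set by the outgroup: the derived state is whichever differs from the outgroup's state, so for III, IV the derived state is '-', and for the remaining characters it is '+'.
Only Beta, Delta, Epsilon, and Zeta show the derived state '+' for I, supporting them as a clade.
II: derived state '+' in Alpha only — an autapomorphy, so it tells us nothing about relationships among taxa.
III (derived state '-') is shared by Beta, Epsilon, and Zeta — a synapomorphy uniting that clade.
IV (derived state '-') is shared by Beta and Zeta — a synapomorphy uniting that clade.
Most parsimonious ingroup topology: ((((Zeta,Beta),Epsilon),Delta),Alpha).
Beta and Zeta form a cherry on this tree, so they are sister taxa.

Zeta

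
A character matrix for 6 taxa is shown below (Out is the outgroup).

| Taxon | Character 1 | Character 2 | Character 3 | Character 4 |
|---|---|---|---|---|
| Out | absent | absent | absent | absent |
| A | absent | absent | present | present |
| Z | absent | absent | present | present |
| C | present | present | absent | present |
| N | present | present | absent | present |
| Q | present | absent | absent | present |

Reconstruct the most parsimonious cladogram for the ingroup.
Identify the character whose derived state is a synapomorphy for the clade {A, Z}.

The outgroup has state 'absent' for every character, so 'present' is the derived state throughout.
Character 1: derived state 'present' in C, N, and Q only — synapomorphy for {C, N, Q}.
Only C and N show the derived state 'present' for Character 2, supporting them as a clade.
Only A and Z show the derived state 'present' for Character 3, supporting them as a clade.
Character 4 (derived state 'present') is shared by all ingroup taxa — unites the whole ingroup.
Most parsimonious ingroup topology: ((A,Z),((C,N),Q)).
The clade {A, Z} is supported by Character 3: its derived state 'present' occurs in exactly those taxa and in no other taxon (including the outgroup).

Character 3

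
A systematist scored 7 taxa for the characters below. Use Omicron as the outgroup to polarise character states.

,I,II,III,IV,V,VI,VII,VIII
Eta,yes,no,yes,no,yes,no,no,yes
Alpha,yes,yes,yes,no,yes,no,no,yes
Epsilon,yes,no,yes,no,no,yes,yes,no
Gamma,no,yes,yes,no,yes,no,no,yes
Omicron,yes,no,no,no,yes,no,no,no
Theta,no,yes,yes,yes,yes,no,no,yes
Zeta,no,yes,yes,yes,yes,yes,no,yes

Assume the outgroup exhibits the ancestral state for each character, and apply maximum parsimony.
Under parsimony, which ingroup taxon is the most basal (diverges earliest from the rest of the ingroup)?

Epsilon

Character polarity is set by the outgroup: the derived state is whichever differs from the outgroup's state, so for I, V the derived state is 'no', and for the remaining characters it is 'yes'.
I (derived state 'no') is shared by Gamma, Theta, and Zeta — a synapomorphy uniting that clade.
II: derived state 'yes' in Alpha, Gamma, Theta, and Zeta only — synapomorphy for {Alpha, Gamma, Theta, Zeta}.
III (derived state 'yes') is shared by all ingroup taxa — unites the whole ingroup.
IV (derived state 'yes') is shared by Theta and Zeta — a synapomorphy uniting that clade.
V (derived state 'no') is unique to Epsilon (autapomorphy; uninformative for grouping).
VI (state 'yes') occurs in Epsilon and Zeta but conflicts with the nesting implied by the other characters — most parsimoniously interpreted as homoplasy.
VII (derived state 'yes') is unique to Epsilon (autapomorphy; uninformative for grouping).
VIII: derived state 'yes' in Alpha, Eta, Gamma, Theta, and Zeta only — synapomorphy for {Alpha, Eta, Gamma, Theta, Zeta}.
Most parsimonious ingroup topology: (((Alpha,((Zeta,Theta),Gamma)),Eta),Epsilon).
Epsilon is sister to the clade containing all other ingroup taxa, so it is the earliest-diverging (most basal) ingroup lineage.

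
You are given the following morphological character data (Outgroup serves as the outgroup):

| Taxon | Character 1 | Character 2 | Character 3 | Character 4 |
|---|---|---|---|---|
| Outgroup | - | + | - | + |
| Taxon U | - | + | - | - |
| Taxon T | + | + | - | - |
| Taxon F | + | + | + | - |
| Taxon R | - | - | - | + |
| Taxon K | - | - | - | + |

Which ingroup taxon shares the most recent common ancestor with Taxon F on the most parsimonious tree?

Taxon T

Character polarity is set by the outgroup: the derived state is whichever differs from the outgroup's state, so for Character 2, Character 4 the derived state is '-', and for the remaining characters it is '+'.
Character 1 (derived state '+') is shared by Taxon F and Taxon T — a synapomorphy uniting that clade.
Character 2: derived state '-' in Taxon K and Taxon R only — synapomorphy for {Taxon K, Taxon R}.
Character 3 (derived state '+') is unique to Taxon F (autapomorphy; uninformative for grouping).
Character 4: derived state '-' in Taxon F, Taxon T, and Taxon U only — synapomorphy for {Taxon F, Taxon T, Taxon U}.
Most parsimonious ingroup topology: ((Taxon U,(Taxon T,Taxon F)),(Taxon R,Taxon K)).
Taxon F and Taxon T form a cherry on this tree, so they are sister taxa.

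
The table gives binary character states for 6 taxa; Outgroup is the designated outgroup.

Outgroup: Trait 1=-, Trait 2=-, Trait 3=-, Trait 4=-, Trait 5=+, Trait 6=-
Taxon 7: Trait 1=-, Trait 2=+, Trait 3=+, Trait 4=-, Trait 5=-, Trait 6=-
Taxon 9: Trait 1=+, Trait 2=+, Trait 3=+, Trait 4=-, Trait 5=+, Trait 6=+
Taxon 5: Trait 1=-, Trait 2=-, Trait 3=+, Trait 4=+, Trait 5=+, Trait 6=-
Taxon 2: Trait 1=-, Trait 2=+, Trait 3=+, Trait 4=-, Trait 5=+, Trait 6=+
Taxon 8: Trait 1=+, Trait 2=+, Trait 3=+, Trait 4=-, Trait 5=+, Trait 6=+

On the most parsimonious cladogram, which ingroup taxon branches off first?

Character polarity is set by the outgroup: the derived state is whichever differs from the outgroup's state, so for Trait 5 the derived state is '-', and for the remaining characters it is '+'.
Trait 1 (derived state '+') is shared by Taxon 8 and Taxon 9 — a synapomorphy uniting that clade.
Trait 2: derived state '+' in Taxon 2, Taxon 7, Taxon 8, and Taxon 9 only — synapomorphy for {Taxon 2, Taxon 7, Taxon 8, Taxon 9}.
Trait 3 (derived state '+') is shared by all ingroup taxa — unites the whole ingroup.
Trait 4: derived state '+' in Taxon 5 only — an autapomorphy, so it tells us nothing about relationships among taxa.
Trait 5 (derived state '-') is unique to Taxon 7 (autapomorphy; uninformative for grouping).
Trait 6 (derived state '+') is shared by Taxon 2, Taxon 8, and Taxon 9 — a synapomorphy uniting that clade.
Most parsimonious ingroup topology: ((Taxon 7,((Taxon 9,Taxon 8),Taxon 2)),Taxon 5).
Taxon 5 is sister to the clade containing all other ingroup taxa, so it is the earliest-diverging (most basal) ingroup lineage.

Taxon 5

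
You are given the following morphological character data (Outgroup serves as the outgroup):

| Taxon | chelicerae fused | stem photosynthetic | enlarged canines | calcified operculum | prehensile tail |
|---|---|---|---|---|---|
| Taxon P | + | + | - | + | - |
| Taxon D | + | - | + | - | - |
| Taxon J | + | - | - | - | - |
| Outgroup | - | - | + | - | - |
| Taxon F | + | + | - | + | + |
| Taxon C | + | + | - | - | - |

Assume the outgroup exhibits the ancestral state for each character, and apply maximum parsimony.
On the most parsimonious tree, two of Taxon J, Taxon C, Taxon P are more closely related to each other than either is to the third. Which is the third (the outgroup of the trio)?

Character polarity is set by the outgroup: the derived state is whichever differs from the outgroup's state, so for enlarged canines the derived state is '-', and for the remaining characters it is '+'.
All ingroup taxa share the derived state '+' for chelicerae fused; it defines the ingroup but does not resolve relationships within it.
stem photosynthetic (derived state '+') is shared by Taxon C, Taxon F, and Taxon P — a synapomorphy uniting that clade.
enlarged canines: derived state '-' in Taxon C, Taxon F, Taxon J, and Taxon P only — synapomorphy for {Taxon C, Taxon F, Taxon J, Taxon P}.
calcified operculum: derived state '+' in Taxon F and Taxon P only — synapomorphy for {Taxon F, Taxon P}.
prehensile tail: derived state '+' in Taxon F only — an autapomorphy, so it tells us nothing about relationships among taxa.
Most parsimonious ingroup topology: (((Taxon C,(Taxon F,Taxon P)),Taxon J),Taxon D).
Taxon P and Taxon C share a more recent common ancestor with each other than either does with Taxon J, so Taxon J is the least closely related of the three.

Taxon J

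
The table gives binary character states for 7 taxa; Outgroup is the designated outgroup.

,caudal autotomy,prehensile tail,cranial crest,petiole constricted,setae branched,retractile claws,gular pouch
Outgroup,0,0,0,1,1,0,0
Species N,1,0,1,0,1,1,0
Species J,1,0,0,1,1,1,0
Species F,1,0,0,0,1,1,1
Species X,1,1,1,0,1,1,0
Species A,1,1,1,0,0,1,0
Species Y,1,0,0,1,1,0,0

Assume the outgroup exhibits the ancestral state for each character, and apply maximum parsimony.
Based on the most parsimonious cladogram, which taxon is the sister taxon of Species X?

Character polarity is set by the outgroup: the derived state is whichever differs from the outgroup's state, so for petiole constricted, setae branched the derived state is '0', and for the remaining characters it is '1'.
caudal autotomy (derived state '1') is shared by all ingroup taxa — unites the whole ingroup.
prehensile tail: derived state '1' in Species A and Species X only — synapomorphy for {Species A, Species X}.
cranial crest (derived state '1') is shared by Species A, Species N, and Species X — a synapomorphy uniting that clade.
petiole constricted: derived state '0' in Species A, Species F, Species N, and Species X only — synapomorphy for {Species A, Species F, Species N, Species X}.
setae branched (derived state '0') is unique to Species A (autapomorphy; uninformative for grouping).
retractile claws (derived state '1') is shared by Species A, Species F, Species J, Species N, and Species X — a synapomorphy uniting that clade.
gular pouch: derived state '1' in Species F only — an autapomorphy, so it tells us nothing about relationships among taxa.
Most parsimonious ingroup topology: (((Species F,((Species X,Species A),Species N)),Species J),Species Y).
Species X and Species A form a cherry on this tree, so they are sister taxa.

Species A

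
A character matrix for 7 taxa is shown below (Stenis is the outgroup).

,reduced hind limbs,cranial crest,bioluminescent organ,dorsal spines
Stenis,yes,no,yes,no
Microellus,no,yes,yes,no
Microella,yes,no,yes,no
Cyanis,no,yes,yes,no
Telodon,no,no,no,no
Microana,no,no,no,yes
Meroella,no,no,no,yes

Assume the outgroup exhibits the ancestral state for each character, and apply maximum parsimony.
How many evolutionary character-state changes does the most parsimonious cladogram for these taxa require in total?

Character polarity is set by the outgroup: the derived state is whichever differs from the outgroup's state, so for reduced hind limbs, bioluminescent organ the derived state is 'no', and for the remaining characters it is 'yes'.
Only Cyanis, Meroella, Microana, Microellus, and Telodon show the derived state 'no' for reduced hind limbs, supporting them as a clade.
cranial crest: derived state 'yes' in Cyanis and Microellus only — synapomorphy for {Cyanis, Microellus}.
Only Meroella, Microana, and Telodon show the derived state 'no' for bioluminescent organ, supporting them as a clade.
dorsal spines: derived state 'yes' in Meroella and Microana only — synapomorphy for {Meroella, Microana}.
Most parsimonious ingroup topology: (((Microellus,Cyanis),(Telodon,(Microana,Meroella))),Microella).
Changes per character on this tree: reduced hind limbs: 1; cranial crest: 1; bioluminescent organ: 1; dorsal spines: 1.
Total = 4.

4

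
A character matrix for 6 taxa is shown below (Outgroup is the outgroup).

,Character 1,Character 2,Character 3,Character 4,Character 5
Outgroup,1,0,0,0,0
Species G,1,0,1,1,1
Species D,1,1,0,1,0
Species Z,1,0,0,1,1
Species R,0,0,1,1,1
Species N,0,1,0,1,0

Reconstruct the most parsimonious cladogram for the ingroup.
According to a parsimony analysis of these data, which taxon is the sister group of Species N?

Species D

Character polarity is set by the outgroup: the derived state is whichever differs from the outgroup's state, so for Character 1 the derived state is '0', and for the remaining characters it is '1'.
Character 1 groups Species N and Species R, which is incompatible with the clades supported by the remaining characters; treating it as convergent (homoplasy) costs fewer steps than any alternative tree.
Character 2: derived state '1' in Species D and Species N only — synapomorphy for {Species D, Species N}.
Character 3 (derived state '1') is shared by Species G and Species R — a synapomorphy uniting that clade.
All ingroup taxa share the derived state '1' for Character 4; it defines the ingroup but does not resolve relationships within it.
Character 5: derived state '1' in Species G, Species R, and Species Z only — synapomorphy for {Species G, Species R, Species Z}.
Most parsimonious ingroup topology: (((Species G,Species R),Species Z),(Species D,Species N)).
Species N and Species D form a cherry on this tree, so they are sister taxa.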